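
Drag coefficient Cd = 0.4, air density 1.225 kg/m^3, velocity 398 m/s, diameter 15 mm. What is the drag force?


A = pi*(d/2)^2 = pi*(15/2000)^2 = 1.76715e-04 m^2
Fd = 0.5*Cd*rho*A*v^2 = 0.5*0.4*1.225*1.76715e-04*398^2 = 6.858 N

6.858 N


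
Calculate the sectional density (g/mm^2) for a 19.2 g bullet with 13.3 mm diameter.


SD = m/d^2 = 19.2/13.3^2 = 0.1085 g/mm^2

0.1085 g/mm^2


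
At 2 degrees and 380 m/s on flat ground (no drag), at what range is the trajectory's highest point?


R = v0^2*sin(2*theta)/g = 380^2*sin(2*2°)/9.81 = 1026.79 m
apex_dist = R/2 = 1026.79/2 = 513.4 m

513.4 m


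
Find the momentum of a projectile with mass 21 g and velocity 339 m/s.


p = m*v = 0.021*339 = 7.119 kg·m/s

7.119 kg·m/s


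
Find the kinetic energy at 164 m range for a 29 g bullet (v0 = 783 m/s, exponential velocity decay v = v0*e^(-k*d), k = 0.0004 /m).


v = v0*exp(-k*d) = 783*exp(-0.0004*164) = 733.284 m/s
E = 0.5*m*v^2 = 0.5*0.029*733.284^2 = 7797 J

7797 J


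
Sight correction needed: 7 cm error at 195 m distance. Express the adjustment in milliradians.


1 mrad subtends 1 cm per 10 m of range, so adj = error_cm / (dist_m / 10) = 7 / (195/10) = 0.359 mrad

0.359 mrad


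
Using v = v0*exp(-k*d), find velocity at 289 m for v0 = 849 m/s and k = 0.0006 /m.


v = v0*exp(-k*d) = 849*exp(-0.0006*289) = 713.8 m/s

713.8 m/s


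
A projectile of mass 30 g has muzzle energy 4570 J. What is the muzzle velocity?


v = sqrt(2*E/m) = sqrt(2*4570/0.03) = 552 m/s

552 m/s


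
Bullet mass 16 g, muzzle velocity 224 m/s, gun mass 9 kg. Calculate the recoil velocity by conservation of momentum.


v_recoil = m_p * v_p / m_gun = 0.016 * 224 / 9 = 0.3982 m/s

0.3982 m/s


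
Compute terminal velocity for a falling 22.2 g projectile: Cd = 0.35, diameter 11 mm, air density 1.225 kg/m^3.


A = pi*(d/2)^2 = pi*(11/2000)^2 = 9.50332e-05 m^2
vt = sqrt(2mg/(Cd*rho*A)) = sqrt(2*0.0222*9.81/(0.35 * 1.225 * 9.50332e-05)) = 103.4 m/s

103.4 m/s


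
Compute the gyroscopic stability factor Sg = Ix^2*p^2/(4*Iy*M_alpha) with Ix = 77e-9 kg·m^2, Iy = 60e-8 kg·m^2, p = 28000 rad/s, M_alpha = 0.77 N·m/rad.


Sg = Ix^2 * p^2 / (4 * Iy * M_alpha) = (77e-9)^2 * 28000^2 / (4 * 60e-8 * 0.77) = 2.515

2.515


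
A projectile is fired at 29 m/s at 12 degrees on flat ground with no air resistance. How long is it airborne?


T = 2*v0*sin(theta)/g = 2*29*sin(12°)/9.81 = 1.229 s

1.229 s


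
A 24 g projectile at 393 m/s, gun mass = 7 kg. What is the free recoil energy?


v_r = m_p*v_p/m_gun = 0.024*393/7 = 1.34743 m/s, E_r = 0.5*m_gun*v_r^2 = 0.5*7*1.34743^2 = 6.354 J

6.354 J


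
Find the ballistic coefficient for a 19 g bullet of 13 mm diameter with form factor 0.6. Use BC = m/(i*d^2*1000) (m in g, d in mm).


BC = m/(i*d^2*1000) = 19/(0.6 * 13^2 * 1000) = 0.0001874

0.0001874


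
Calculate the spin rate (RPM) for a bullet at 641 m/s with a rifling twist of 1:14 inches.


twist_m = 14*0.0254 = 0.3556 m
spin = v/twist = 641/0.3556 = 1802.587 rev/s
RPM = spin*60 = 1802.587*60 ≈ 108155 RPM

108155 RPM


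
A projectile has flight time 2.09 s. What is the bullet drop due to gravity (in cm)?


drop = 0.5*g*t^2 = 0.5*9.81*2.09^2 = 21.4255 m ≈ 2143 cm

2143 cm


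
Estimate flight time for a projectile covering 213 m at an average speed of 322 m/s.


t = d/v = 213/322 = 0.6615 s

0.6615 s


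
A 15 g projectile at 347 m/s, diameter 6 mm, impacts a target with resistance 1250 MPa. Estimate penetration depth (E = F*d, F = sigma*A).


A = pi*(d/2)^2 = pi*(6/2)^2 = 28.2743 mm^2
E = 0.5*m*v^2 = 0.5*0.015*347^2 = 903.067 J
depth = E/(sigma*A) = 903.067 J / (1250 MPa * 28.2743 mm^2) = 903.067/(1250 * 28.2743) m = 0.0255516 m ≈ 25.55 mm

25.55 mm


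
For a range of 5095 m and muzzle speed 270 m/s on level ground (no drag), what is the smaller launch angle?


sin(2*theta) = R*g/v0^2 = 5095*9.81/270^2 = 0.685623, theta = arcsin(0.685623)/2 = 21.64°

21.64 degrees


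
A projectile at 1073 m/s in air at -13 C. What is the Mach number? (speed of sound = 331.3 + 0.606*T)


a = 331.3 + 0.606*(-13) = 323.422 m/s
M = v/a = 1073/323.422 = 3.318

3.318


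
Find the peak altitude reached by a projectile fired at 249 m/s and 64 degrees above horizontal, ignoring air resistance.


H = (v0*sin(theta))^2 / (2g) = (249*sin(64°))^2 / (2*9.81) = 2553 m

2553 m


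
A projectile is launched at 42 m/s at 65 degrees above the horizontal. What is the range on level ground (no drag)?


R = v0^2 * sin(2*theta) / g = 42^2 * sin(2*65°) / 9.81 = 137.7 m

137.7 m


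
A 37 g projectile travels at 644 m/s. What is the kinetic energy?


E = 0.5*m*v^2 = 0.5*0.037*644^2 = 7673 J

7673 J


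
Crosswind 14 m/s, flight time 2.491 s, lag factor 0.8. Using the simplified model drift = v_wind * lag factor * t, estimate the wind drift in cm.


drift = v_wind * lag * t = 14 * 0.8 * 2.491 = 27.8992 m ≈ 2790 cm

2790 cm


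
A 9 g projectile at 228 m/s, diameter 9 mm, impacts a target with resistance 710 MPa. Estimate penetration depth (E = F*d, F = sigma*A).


A = pi*(d/2)^2 = pi*(9/2)^2 = 63.6173 mm^2
E = 0.5*m*v^2 = 0.5*0.009*228^2 = 233.928 J
depth = E/(sigma*A) = 233.928 J / (710 MPa * 63.6173 mm^2) = 233.928/(710 * 63.6173) m = 0.00517904 m ≈ 5.179 mm

5.179 mm


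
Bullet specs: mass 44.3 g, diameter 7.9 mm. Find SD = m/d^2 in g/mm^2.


SD = m/d^2 = 44.3/7.9^2 = 0.7098 g/mm^2

0.7098 g/mm^2


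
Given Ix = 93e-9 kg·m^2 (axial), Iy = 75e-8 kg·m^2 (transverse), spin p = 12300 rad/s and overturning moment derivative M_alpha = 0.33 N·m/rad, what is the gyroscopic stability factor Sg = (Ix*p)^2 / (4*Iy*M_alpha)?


Sg = Ix^2 * p^2 / (4 * Iy * M_alpha) = (93e-9)^2 * 12300^2 / (4 * 75e-8 * 0.33) = 1.322

1.322


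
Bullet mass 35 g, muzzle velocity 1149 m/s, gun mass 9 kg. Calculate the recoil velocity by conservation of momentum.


v_recoil = m_p * v_p / m_gun = 0.035 * 1149 / 9 = 4.468 m/s

4.468 m/s


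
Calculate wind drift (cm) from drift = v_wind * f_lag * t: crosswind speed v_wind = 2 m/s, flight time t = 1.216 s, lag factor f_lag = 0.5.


drift = v_wind * lag * t = 2 * 0.5 * 1.216 = 1.216 m ≈ 121.6 cm

121.6 cm


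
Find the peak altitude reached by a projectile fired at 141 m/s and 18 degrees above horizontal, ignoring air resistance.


H = (v0*sin(theta))^2 / (2g) = (141*sin(18°))^2 / (2*9.81) = 96.76 m

96.76 m


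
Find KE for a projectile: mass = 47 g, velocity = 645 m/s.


E = 0.5*m*v^2 = 0.5*0.047*645^2 = 9777 J

9777 J


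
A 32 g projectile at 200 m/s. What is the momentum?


p = m*v = 0.032*200 = 6.4 kg·m/s

6.4 kg·m/s


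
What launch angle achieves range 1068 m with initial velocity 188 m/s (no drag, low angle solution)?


sin(2*theta) = R*g/v0^2 = 1068*9.81/188^2 = 0.296432, theta = arcsin(0.296432)/2 = 8.622°

8.622 degrees


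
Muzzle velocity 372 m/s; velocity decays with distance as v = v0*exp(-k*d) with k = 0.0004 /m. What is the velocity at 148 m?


v = v0*exp(-k*d) = 372*exp(-0.0004*148) = 350.6 m/s

350.6 m/s


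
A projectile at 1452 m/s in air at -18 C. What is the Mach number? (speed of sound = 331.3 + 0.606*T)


a = 331.3 + 0.606*(-18) = 320.392 m/s
M = v/a = 1452/320.392 = 4.532

4.532


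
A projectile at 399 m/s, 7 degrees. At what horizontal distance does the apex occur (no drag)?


R = v0^2*sin(2*theta)/g = 399^2*sin(2*7°)/9.81 = 3926.02 m
apex_dist = R/2 = 3926.02/2 = 1963 m

1963 m


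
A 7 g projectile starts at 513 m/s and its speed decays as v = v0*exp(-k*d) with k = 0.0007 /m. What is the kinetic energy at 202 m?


v = v0*exp(-k*d) = 513*exp(-0.0007*202) = 445.357 m/s
E = 0.5*m*v^2 = 0.5*0.007*445.357^2 = 694.2 J

694.2 J


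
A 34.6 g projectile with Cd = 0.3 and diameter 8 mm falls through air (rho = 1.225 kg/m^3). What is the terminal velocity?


A = pi*(d/2)^2 = pi*(8/2000)^2 = 5.02655e-05 m^2
vt = sqrt(2mg/(Cd*rho*A)) = sqrt(2*0.0346*9.81/(0.3 * 1.225 * 5.02655e-05)) = 191.7 m/s

191.7 m/s


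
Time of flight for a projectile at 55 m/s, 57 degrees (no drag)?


T = 2*v0*sin(theta)/g = 2*55*sin(57°)/9.81 = 9.404 s

9.404 s


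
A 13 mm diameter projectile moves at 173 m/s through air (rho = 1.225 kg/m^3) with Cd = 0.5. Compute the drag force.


A = pi*(d/2)^2 = pi*(13/2000)^2 = 1.32732e-04 m^2
Fd = 0.5*Cd*rho*A*v^2 = 0.5*0.5*1.225*1.32732e-04*173^2 = 1.217 N

1.217 N


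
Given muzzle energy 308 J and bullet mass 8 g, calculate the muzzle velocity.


v = sqrt(2*E/m) = sqrt(2*308/0.008) = 277.5 m/s

277.5 m/s


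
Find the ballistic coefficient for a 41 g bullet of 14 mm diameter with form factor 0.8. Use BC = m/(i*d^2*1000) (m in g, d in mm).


BC = m/(i*d^2*1000) = 41/(0.8 * 14^2 * 1000) = 0.0002615

0.0002615


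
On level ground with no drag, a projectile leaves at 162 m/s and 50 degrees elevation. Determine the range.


R = v0^2 * sin(2*theta) / g = 162^2 * sin(2*50°) / 9.81 = 2635 m

2635 m


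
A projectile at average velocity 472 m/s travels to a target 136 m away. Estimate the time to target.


t = d/v = 136/472 = 0.2881 s

0.2881 s


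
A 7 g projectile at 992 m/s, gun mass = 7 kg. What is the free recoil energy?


v_r = m_p*v_p/m_gun = 0.007*992/7 = 0.992 m/s, E_r = 0.5*m_gun*v_r^2 = 0.5*7*0.992^2 = 3.444 J

3.444 J


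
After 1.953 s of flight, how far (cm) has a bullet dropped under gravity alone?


drop = 0.5*g*t^2 = 0.5*9.81*1.953^2 = 18.7087 m ≈ 1871 cm

1871 cm


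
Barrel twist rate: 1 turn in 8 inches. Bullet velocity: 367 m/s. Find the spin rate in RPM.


twist_m = 8*0.0254 = 0.2032 m
spin = v/twist = 367/0.2032 = 1806.102 rev/s
RPM = spin*60 = 1806.102*60 ≈ 108366 RPM

108366 RPM


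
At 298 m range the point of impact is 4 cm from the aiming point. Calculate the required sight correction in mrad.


1 mrad subtends 1 cm per 10 m of range, so adj = error_cm / (dist_m / 10) = 4 / (298/10) = 0.1342 mrad

0.1342 mrad


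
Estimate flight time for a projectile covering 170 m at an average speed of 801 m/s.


t = d/v = 170/801 = 0.2122 s

0.2122 s


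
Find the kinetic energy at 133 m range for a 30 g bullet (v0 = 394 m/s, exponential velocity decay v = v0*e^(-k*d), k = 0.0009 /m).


v = v0*exp(-k*d) = 394*exp(-0.0009*133) = 349.552 m/s
E = 0.5*m*v^2 = 0.5*0.03*349.552^2 = 1833 J

1833 J


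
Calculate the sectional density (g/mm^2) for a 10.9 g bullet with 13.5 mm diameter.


SD = m/d^2 = 10.9/13.5^2 = 0.05981 g/mm^2

0.05981 g/mm^2


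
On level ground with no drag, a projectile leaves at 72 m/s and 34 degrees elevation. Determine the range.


R = v0^2 * sin(2*theta) / g = 72^2 * sin(2*34°) / 9.81 = 490 m

490 m


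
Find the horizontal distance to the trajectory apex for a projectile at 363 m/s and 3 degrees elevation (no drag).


R = v0^2*sin(2*theta)/g = 363^2*sin(2*3°)/9.81 = 1404.04 m
apex_dist = R/2 = 1404.04/2 = 702 m

702 m


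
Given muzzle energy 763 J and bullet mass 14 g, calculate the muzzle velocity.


v = sqrt(2*E/m) = sqrt(2*763/0.014) = 330.2 m/s

330.2 m/s


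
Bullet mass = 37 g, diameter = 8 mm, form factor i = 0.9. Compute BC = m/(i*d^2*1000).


BC = m/(i*d^2*1000) = 37/(0.9 * 8^2 * 1000) = 0.0006424

0.0006424


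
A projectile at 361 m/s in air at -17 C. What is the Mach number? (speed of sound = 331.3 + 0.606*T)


a = 331.3 + 0.606*(-17) = 320.998 m/s
M = v/a = 361/320.998 = 1.125

1.125


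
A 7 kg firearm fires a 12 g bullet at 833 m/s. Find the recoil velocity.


v_recoil = m_p * v_p / m_gun = 0.012 * 833 / 7 = 1.428 m/s

1.428 m/s


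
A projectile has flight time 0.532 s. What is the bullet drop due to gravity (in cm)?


drop = 0.5*g*t^2 = 0.5*9.81*0.532^2 = 1.38823 m ≈ 138.8 cm

138.8 cm


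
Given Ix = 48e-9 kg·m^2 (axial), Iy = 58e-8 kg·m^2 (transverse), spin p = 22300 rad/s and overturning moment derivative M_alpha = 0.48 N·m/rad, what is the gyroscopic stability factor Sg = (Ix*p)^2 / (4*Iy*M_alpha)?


Sg = Ix^2 * p^2 / (4 * Iy * M_alpha) = (48e-9)^2 * 22300^2 / (4 * 58e-8 * 0.48) = 1.029

1.029


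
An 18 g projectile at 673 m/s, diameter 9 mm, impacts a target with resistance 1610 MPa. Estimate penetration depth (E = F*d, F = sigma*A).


A = pi*(d/2)^2 = pi*(9/2)^2 = 63.6173 mm^2
E = 0.5*m*v^2 = 0.5*0.018*673^2 = 4076.36 J
depth = E/(sigma*A) = 4076.36 J / (1610 MPa * 63.6173 mm^2) = 4076.36/(1610 * 63.6173) m = 0.039799 m ≈ 39.8 mm

39.8 mm


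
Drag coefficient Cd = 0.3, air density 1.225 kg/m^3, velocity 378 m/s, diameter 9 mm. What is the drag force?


A = pi*(d/2)^2 = pi*(9/2000)^2 = 6.36173e-05 m^2
Fd = 0.5*Cd*rho*A*v^2 = 0.5*0.3*1.225*6.36173e-05*378^2 = 1.67 N

1.67 N


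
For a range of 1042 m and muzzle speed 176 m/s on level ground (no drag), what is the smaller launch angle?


sin(2*theta) = R*g/v0^2 = 1042*9.81/176^2 = 0.329998, theta = arcsin(0.329998)/2 = 9.634°

9.634 degrees


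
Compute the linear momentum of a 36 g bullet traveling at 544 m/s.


p = m*v = 0.036*544 = 19.58 kg·m/s

19.58 kg·m/s


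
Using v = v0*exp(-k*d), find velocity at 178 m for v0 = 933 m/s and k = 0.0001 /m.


v = v0*exp(-k*d) = 933*exp(-0.0001*178) = 916.5 m/s

916.5 m/s


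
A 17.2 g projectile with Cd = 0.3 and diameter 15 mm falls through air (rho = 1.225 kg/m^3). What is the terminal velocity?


A = pi*(d/2)^2 = pi*(15/2000)^2 = 1.76715e-04 m^2
vt = sqrt(2mg/(Cd*rho*A)) = sqrt(2*0.0172*9.81/(0.3 * 1.225 * 1.76715e-04)) = 72.09 m/s

72.09 m/s


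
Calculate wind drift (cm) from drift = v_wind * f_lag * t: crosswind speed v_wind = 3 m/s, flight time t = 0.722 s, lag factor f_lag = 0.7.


drift = v_wind * lag * t = 3 * 0.7 * 0.722 = 1.5162 m ≈ 151.6 cm

151.6 cm


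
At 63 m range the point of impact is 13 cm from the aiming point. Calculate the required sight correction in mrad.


1 mrad subtends 1 cm per 10 m of range, so adj = error_cm / (dist_m / 10) = 13 / (63/10) = 2.063 mrad

2.063 mrad


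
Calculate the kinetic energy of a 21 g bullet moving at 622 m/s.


E = 0.5*m*v^2 = 0.5*0.021*622^2 = 4062 J

4062 J


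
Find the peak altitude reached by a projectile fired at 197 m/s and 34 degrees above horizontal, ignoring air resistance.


H = (v0*sin(theta))^2 / (2g) = (197*sin(34°))^2 / (2*9.81) = 618.5 m

618.5 m


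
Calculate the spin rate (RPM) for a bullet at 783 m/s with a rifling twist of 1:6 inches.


twist_m = 6*0.0254 = 0.1524 m
spin = v/twist = 783/0.1524 = 5137.795 rev/s
RPM = spin*60 = 5137.795*60 ≈ 308268 RPM

308268 RPM


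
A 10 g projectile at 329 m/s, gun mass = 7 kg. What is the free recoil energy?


v_r = m_p*v_p/m_gun = 0.01*329/7 = 0.47 m/s, E_r = 0.5*m_gun*v_r^2 = 0.5*7*0.47^2 = 0.7732 J

0.7732 J


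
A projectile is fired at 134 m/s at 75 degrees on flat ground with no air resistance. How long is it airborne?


T = 2*v0*sin(theta)/g = 2*134*sin(75°)/9.81 = 26.39 s

26.39 s


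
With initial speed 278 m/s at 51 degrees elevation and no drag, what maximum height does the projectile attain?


H = (v0*sin(theta))^2 / (2g) = (278*sin(51°))^2 / (2*9.81) = 2379 m

2379 m


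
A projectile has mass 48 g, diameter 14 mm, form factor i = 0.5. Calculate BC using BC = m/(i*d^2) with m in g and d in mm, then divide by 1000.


BC = m/(i*d^2*1000) = 48/(0.5 * 14^2 * 1000) = 0.0004898

0.0004898


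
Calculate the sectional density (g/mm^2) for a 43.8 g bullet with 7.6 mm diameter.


SD = m/d^2 = 43.8/7.6^2 = 0.7583 g/mm^2

0.7583 g/mm^2


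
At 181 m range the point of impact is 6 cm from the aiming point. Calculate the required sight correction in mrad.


1 mrad subtends 1 cm per 10 m of range, so adj = error_cm / (dist_m / 10) = 6 / (181/10) = 0.3315 mrad

0.3315 mrad


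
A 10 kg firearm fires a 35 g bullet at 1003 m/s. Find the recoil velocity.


v_recoil = m_p * v_p / m_gun = 0.035 * 1003 / 10 = 3.511 m/s

3.511 m/s


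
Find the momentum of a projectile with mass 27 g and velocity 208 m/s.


p = m*v = 0.027*208 = 5.616 kg·m/s

5.616 kg·m/s


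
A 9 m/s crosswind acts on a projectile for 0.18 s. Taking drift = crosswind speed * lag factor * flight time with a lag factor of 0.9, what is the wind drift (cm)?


drift = v_wind * lag * t = 9 * 0.9 * 0.18 = 1.458 m ≈ 145.8 cm

145.8 cm


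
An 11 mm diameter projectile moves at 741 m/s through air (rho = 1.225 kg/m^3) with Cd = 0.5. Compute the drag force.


A = pi*(d/2)^2 = pi*(11/2000)^2 = 9.50332e-05 m^2
Fd = 0.5*Cd*rho*A*v^2 = 0.5*0.5*1.225*9.50332e-05*741^2 = 15.98 N

15.98 N


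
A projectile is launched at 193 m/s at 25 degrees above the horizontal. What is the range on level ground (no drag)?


R = v0^2 * sin(2*theta) / g = 193^2 * sin(2*25°) / 9.81 = 2909 m

2909 m


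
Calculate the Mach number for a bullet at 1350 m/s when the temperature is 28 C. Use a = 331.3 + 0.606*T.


a = 331.3 + 0.606*(28) = 348.268 m/s
M = v/a = 1350/348.268 = 3.876

3.876


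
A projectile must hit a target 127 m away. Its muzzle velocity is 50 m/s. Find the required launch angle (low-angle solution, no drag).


sin(2*theta) = R*g/v0^2 = 127*9.81/50^2 = 0.498348, theta = arcsin(0.498348)/2 = 14.95°

14.95 degrees


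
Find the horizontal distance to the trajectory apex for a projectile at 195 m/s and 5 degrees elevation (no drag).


R = v0^2*sin(2*theta)/g = 195^2*sin(2*5°)/9.81 = 673.086 m
apex_dist = R/2 = 673.086/2 = 336.5 m

336.5 m


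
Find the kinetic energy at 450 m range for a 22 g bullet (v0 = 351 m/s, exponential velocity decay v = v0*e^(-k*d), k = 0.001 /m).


v = v0*exp(-k*d) = 351*exp(-0.001*450) = 223.807 m/s
E = 0.5*m*v^2 = 0.5*0.022*223.807^2 = 551 J

551 J


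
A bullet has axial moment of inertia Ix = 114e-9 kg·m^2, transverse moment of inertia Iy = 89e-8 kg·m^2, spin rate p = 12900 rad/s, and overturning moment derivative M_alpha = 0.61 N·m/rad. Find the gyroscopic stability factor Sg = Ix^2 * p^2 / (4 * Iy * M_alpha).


Sg = Ix^2 * p^2 / (4 * Iy * M_alpha) = (114e-9)^2 * 12900^2 / (4 * 89e-8 * 0.61) = 0.9959

0.9959


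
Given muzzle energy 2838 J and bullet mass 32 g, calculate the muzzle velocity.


v = sqrt(2*E/m) = sqrt(2*2838/0.032) = 421.2 m/s

421.2 m/s


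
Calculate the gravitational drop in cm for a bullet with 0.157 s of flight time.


drop = 0.5*g*t^2 = 0.5*9.81*0.157^2 = 0.120903 m ≈ 12.09 cm

12.09 cm


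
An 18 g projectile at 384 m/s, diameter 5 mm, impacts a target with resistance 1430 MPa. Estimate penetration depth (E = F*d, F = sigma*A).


A = pi*(d/2)^2 = pi*(5/2)^2 = 19.635 mm^2
E = 0.5*m*v^2 = 0.5*0.018*384^2 = 1327.1 J
depth = E/(sigma*A) = 1327.1 J / (1430 MPa * 19.635 mm^2) = 1327.1/(1430 * 19.635) m = 0.0472649 m ≈ 47.26 mm

47.26 mm


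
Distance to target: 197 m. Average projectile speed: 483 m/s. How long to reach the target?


t = d/v = 197/483 = 0.4079 s

0.4079 s


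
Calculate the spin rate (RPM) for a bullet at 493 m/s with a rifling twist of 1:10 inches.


twist_m = 10*0.0254 = 0.254 m
spin = v/twist = 493/0.254 = 1940.945 rev/s
RPM = spin*60 = 1940.945*60 ≈ 116457 RPM

116457 RPM


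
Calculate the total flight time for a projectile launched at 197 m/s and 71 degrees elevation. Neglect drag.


T = 2*v0*sin(theta)/g = 2*197*sin(71°)/9.81 = 37.97 s

37.97 s


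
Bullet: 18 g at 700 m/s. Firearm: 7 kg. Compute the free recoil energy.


v_r = m_p*v_p/m_gun = 0.018*700/7 = 1.8 m/s, E_r = 0.5*m_gun*v_r^2 = 0.5*7*1.8^2 = 11.34 J

11.34 J


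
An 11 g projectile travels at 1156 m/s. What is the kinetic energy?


E = 0.5*m*v^2 = 0.5*0.011*1156^2 = 7350 J

7350 J


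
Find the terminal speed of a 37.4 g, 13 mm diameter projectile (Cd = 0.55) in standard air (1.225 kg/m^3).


A = pi*(d/2)^2 = pi*(13/2000)^2 = 1.32732e-04 m^2
vt = sqrt(2mg/(Cd*rho*A)) = sqrt(2*0.0374*9.81/(0.55 * 1.225 * 1.32732e-04)) = 90.58 m/s

90.58 m/s


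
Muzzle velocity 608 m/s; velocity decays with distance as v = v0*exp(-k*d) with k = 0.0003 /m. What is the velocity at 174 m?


v = v0*exp(-k*d) = 608*exp(-0.0003*174) = 577.1 m/s

577.1 m/s


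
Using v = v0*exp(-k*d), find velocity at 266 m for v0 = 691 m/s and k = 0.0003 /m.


v = v0*exp(-k*d) = 691*exp(-0.0003*266) = 638 m/s

638 m/s


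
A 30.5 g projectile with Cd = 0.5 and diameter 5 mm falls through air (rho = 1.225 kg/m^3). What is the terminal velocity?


A = pi*(d/2)^2 = pi*(5/2000)^2 = 1.96350e-05 m^2
vt = sqrt(2mg/(Cd*rho*A)) = sqrt(2*0.0305*9.81/(0.5 * 1.225 * 1.96350e-05)) = 223.1 m/s

223.1 m/s


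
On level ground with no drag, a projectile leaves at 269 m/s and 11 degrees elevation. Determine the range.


R = v0^2 * sin(2*theta) / g = 269^2 * sin(2*11°) / 9.81 = 2763 m

2763 m


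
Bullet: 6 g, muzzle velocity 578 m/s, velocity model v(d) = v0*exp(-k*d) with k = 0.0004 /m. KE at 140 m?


v = v0*exp(-k*d) = 578*exp(-0.0004*140) = 546.522 m/s
E = 0.5*m*v^2 = 0.5*0.006*546.522^2 = 896.1 J

896.1 J


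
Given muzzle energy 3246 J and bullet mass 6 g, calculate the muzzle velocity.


v = sqrt(2*E/m) = sqrt(2*3246/0.006) = 1040 m/s

1040 m/s


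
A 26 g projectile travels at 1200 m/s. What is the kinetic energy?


E = 0.5*m*v^2 = 0.5*0.026*1200^2 = 18720 J

18720 J


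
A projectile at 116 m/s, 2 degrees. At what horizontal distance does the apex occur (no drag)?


R = v0^2*sin(2*theta)/g = 116^2*sin(2*2°)/9.81 = 95.6823 m
apex_dist = R/2 = 95.6823/2 = 47.84 m

47.84 m


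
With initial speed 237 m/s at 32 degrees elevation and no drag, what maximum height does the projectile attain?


H = (v0*sin(theta))^2 / (2g) = (237*sin(32°))^2 / (2*9.81) = 803.9 m

803.9 m


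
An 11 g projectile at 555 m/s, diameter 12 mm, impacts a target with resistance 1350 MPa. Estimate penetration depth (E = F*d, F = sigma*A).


A = pi*(d/2)^2 = pi*(12/2)^2 = 113.097 mm^2
E = 0.5*m*v^2 = 0.5*0.011*555^2 = 1694.14 J
depth = E/(sigma*A) = 1694.14 J / (1350 MPa * 113.097 mm^2) = 1694.14/(1350 * 113.097) m = 0.0110959 m ≈ 11.1 mm

11.1 mm


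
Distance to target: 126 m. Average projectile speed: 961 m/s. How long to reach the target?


t = d/v = 126/961 = 0.1311 s

0.1311 s


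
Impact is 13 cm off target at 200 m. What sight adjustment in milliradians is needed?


1 mrad subtends 1 cm per 10 m of range, so adj = error_cm / (dist_m / 10) = 13 / (200/10) = 0.65 mrad

0.65 mrad


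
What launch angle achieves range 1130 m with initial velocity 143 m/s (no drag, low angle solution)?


sin(2*theta) = R*g/v0^2 = 1130*9.81/143^2 = 0.542095, theta = arcsin(0.542095)/2 = 16.41°

16.41 degrees


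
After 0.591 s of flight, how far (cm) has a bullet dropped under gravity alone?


drop = 0.5*g*t^2 = 0.5*9.81*0.591^2 = 1.71322 m ≈ 171.3 cm

171.3 cm


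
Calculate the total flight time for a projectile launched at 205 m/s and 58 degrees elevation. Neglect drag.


T = 2*v0*sin(theta)/g = 2*205*sin(58°)/9.81 = 35.44 s

35.44 s


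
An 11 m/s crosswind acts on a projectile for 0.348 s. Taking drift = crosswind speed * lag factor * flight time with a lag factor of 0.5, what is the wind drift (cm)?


drift = v_wind * lag * t = 11 * 0.5 * 0.348 = 1.914 m ≈ 191.4 cm

191.4 cm


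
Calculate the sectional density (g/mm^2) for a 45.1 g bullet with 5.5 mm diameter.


SD = m/d^2 = 45.1/5.5^2 = 1.491 g/mm^2

1.491 g/mm^2


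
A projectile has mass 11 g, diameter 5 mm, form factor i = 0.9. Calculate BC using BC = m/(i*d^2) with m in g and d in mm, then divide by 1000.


BC = m/(i*d^2*1000) = 11/(0.9 * 5^2 * 1000) = 0.0004889

0.0004889


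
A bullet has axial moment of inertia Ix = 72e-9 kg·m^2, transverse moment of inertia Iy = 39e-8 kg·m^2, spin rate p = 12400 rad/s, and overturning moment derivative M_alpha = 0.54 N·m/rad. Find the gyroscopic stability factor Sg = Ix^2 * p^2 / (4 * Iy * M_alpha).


Sg = Ix^2 * p^2 / (4 * Iy * M_alpha) = (72e-9)^2 * 12400^2 / (4 * 39e-8 * 0.54) = 0.9462

0.9462


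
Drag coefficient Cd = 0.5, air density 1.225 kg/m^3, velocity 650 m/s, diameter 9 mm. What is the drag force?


A = pi*(d/2)^2 = pi*(9/2000)^2 = 6.36173e-05 m^2
Fd = 0.5*Cd*rho*A*v^2 = 0.5*0.5*1.225*6.36173e-05*650^2 = 8.231 N

8.231 N


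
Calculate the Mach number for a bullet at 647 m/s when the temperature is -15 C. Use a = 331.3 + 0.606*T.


a = 331.3 + 0.606*(-15) = 322.21 m/s
M = v/a = 647/322.21 = 2.008

2.008


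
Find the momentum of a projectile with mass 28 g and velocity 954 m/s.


p = m*v = 0.028*954 = 26.71 kg·m/s

26.71 kg·m/s


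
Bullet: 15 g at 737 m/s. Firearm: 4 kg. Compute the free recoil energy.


v_r = m_p*v_p/m_gun = 0.015*737/4 = 2.76375 m/s, E_r = 0.5*m_gun*v_r^2 = 0.5*4*2.76375^2 = 15.28 J

15.28 J


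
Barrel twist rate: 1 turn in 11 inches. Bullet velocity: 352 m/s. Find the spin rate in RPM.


twist_m = 11*0.0254 = 0.2794 m
spin = v/twist = 352/0.2794 = 1259.843 rev/s
RPM = spin*60 = 1259.843*60 ≈ 75591 RPM

75591 RPM


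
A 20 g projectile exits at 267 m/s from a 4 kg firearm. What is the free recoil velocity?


v_recoil = m_p * v_p / m_gun = 0.02 * 267 / 4 = 1.335 m/s

1.335 m/s


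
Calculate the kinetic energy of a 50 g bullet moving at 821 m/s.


E = 0.5*m*v^2 = 0.5*0.05*821^2 = 16851 J

16851 J


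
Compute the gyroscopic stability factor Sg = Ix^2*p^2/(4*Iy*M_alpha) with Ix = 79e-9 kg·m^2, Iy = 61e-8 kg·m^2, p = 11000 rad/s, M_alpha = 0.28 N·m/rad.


Sg = Ix^2 * p^2 / (4 * Iy * M_alpha) = (79e-9)^2 * 11000^2 / (4 * 61e-8 * 0.28) = 1.105

1.105


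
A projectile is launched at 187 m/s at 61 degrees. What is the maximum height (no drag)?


H = (v0*sin(theta))^2 / (2g) = (187*sin(61°))^2 / (2*9.81) = 1363 m

1363 m


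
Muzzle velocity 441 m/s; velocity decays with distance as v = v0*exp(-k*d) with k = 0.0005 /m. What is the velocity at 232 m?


v = v0*exp(-k*d) = 441*exp(-0.0005*232) = 392.7 m/s

392.7 m/s


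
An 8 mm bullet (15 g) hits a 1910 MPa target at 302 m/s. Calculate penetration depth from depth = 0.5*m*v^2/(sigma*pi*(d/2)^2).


A = pi*(d/2)^2 = pi*(8/2)^2 = 50.2655 mm^2
E = 0.5*m*v^2 = 0.5*0.015*302^2 = 684.03 J
depth = E/(sigma*A) = 684.03 J / (1910 MPa * 50.2655 mm^2) = 684.03/(1910 * 50.2655) m = 0.00712479 m ≈ 7.125 mm

7.125 mm


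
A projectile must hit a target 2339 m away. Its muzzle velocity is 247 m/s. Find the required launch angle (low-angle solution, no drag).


sin(2*theta) = R*g/v0^2 = 2339*9.81/247^2 = 0.376102, theta = arcsin(0.376102)/2 = 11.05°

11.05 degrees


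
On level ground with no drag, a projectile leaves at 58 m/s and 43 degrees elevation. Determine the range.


R = v0^2 * sin(2*theta) / g = 58^2 * sin(2*43°) / 9.81 = 342.1 m

342.1 m


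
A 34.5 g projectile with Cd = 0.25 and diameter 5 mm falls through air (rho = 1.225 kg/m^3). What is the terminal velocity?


A = pi*(d/2)^2 = pi*(5/2000)^2 = 1.96350e-05 m^2
vt = sqrt(2mg/(Cd*rho*A)) = sqrt(2*0.0345*9.81/(0.25 * 1.225 * 1.96350e-05)) = 335.5 m/s

335.5 m/s


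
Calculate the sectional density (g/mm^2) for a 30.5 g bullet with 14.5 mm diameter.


SD = m/d^2 = 30.5/14.5^2 = 0.1451 g/mm^2

0.1451 g/mm^2


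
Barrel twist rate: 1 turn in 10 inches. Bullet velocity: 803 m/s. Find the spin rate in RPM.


twist_m = 10*0.0254 = 0.254 m
spin = v/twist = 803/0.254 = 3161.417 rev/s
RPM = spin*60 = 3161.417*60 ≈ 189685 RPM

189685 RPM


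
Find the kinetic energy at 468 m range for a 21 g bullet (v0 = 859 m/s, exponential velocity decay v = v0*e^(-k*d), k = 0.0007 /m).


v = v0*exp(-k*d) = 859*exp(-0.0007*468) = 619.039 m/s
E = 0.5*m*v^2 = 0.5*0.021*619.039^2 = 4024 J

4024 J


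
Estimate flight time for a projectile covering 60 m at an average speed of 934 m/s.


t = d/v = 60/934 = 0.06424 s

0.06424 s


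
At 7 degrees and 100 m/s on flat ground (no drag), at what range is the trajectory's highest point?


R = v0^2*sin(2*theta)/g = 100^2*sin(2*7°)/9.81 = 246.607 m
apex_dist = R/2 = 246.607/2 = 123.3 m

123.3 m


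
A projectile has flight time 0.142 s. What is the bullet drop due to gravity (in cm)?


drop = 0.5*g*t^2 = 0.5*9.81*0.142^2 = 0.0989044 m ≈ 9.89 cm

9.89 cm


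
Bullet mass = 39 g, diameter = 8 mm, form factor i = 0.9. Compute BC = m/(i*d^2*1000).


BC = m/(i*d^2*1000) = 39/(0.9 * 8^2 * 1000) = 0.0006771

0.0006771


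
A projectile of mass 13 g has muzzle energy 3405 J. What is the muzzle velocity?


v = sqrt(2*E/m) = sqrt(2*3405/0.013) = 723.8 m/s

723.8 m/s


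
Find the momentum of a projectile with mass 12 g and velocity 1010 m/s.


p = m*v = 0.012*1010 = 12.12 kg·m/s

12.12 kg·m/s


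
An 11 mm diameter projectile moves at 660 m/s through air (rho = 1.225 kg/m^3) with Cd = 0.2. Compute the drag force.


A = pi*(d/2)^2 = pi*(11/2000)^2 = 9.50332e-05 m^2
Fd = 0.5*Cd*rho*A*v^2 = 0.5*0.2*1.225*9.50332e-05*660^2 = 5.071 N

5.071 N


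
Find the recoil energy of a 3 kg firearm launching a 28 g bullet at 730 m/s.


v_r = m_p*v_p/m_gun = 0.028*730/3 = 6.81333 m/s, E_r = 0.5*m_gun*v_r^2 = 0.5*3*6.81333^2 = 69.63 J

69.63 J


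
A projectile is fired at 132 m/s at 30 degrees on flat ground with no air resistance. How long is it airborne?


T = 2*v0*sin(theta)/g = 2*132*sin(30°)/9.81 = 13.46 s

13.46 s


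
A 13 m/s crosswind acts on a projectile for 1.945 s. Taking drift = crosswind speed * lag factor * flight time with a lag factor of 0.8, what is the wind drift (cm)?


drift = v_wind * lag * t = 13 * 0.8 * 1.945 = 20.228 m ≈ 2023 cm

2023 cm


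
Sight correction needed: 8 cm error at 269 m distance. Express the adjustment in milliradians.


1 mrad subtends 1 cm per 10 m of range, so adj = error_cm / (dist_m / 10) = 8 / (269/10) = 0.2974 mrad

0.2974 mrad


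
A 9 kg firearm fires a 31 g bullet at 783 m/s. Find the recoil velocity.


v_recoil = m_p * v_p / m_gun = 0.031 * 783 / 9 = 2.697 m/s

2.697 m/s


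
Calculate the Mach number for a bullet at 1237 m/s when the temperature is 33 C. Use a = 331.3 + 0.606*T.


a = 331.3 + 0.606*(33) = 351.298 m/s
M = v/a = 1237/351.298 = 3.521

3.521


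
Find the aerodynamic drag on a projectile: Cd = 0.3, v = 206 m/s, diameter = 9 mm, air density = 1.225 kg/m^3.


A = pi*(d/2)^2 = pi*(9/2000)^2 = 6.36173e-05 m^2
Fd = 0.5*Cd*rho*A*v^2 = 0.5*0.3*1.225*6.36173e-05*206^2 = 0.4961 N

0.4961 N


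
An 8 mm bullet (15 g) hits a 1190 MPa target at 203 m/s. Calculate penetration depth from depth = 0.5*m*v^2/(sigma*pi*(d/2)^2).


A = pi*(d/2)^2 = pi*(8/2)^2 = 50.2655 mm^2
E = 0.5*m*v^2 = 0.5*0.015*203^2 = 309.067 J
depth = E/(sigma*A) = 309.067 J / (1190 MPa * 50.2655 mm^2) = 309.067/(1190 * 50.2655) m = 0.00516698 m ≈ 5.167 mm

5.167 mm


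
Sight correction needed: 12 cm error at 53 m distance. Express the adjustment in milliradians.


1 mrad subtends 1 cm per 10 m of range, so adj = error_cm / (dist_m / 10) = 12 / (53/10) = 2.264 mrad

2.264 mrad


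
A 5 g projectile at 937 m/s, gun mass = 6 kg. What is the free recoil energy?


v_r = m_p*v_p/m_gun = 0.005*937/6 = 0.780833 m/s, E_r = 0.5*m_gun*v_r^2 = 0.5*6*0.780833^2 = 1.829 J

1.829 J


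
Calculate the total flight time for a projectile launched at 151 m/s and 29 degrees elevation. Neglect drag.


T = 2*v0*sin(theta)/g = 2*151*sin(29°)/9.81 = 14.92 s

14.92 s


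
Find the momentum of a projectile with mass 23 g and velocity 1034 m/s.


p = m*v = 0.023*1034 = 23.78 kg·m/s

23.78 kg·m/s


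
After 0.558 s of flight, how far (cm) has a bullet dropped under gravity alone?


drop = 0.5*g*t^2 = 0.5*9.81*0.558^2 = 1.52724 m ≈ 152.7 cm

152.7 cm


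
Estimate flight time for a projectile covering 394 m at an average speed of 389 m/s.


t = d/v = 394/389 = 1.013 s

1.013 s


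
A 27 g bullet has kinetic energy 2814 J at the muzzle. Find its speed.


v = sqrt(2*E/m) = sqrt(2*2814/0.027) = 456.6 m/s

456.6 m/s


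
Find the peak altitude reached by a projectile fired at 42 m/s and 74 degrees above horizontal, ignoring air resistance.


H = (v0*sin(theta))^2 / (2g) = (42*sin(74°))^2 / (2*9.81) = 83.08 m

83.08 m


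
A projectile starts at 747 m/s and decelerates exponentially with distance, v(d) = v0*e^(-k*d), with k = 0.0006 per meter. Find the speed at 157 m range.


v = v0*exp(-k*d) = 747*exp(-0.0006*157) = 679.8 m/s

679.8 m/s


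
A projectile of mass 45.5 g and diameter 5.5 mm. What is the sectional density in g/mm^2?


SD = m/d^2 = 45.5/5.5^2 = 1.504 g/mm^2

1.504 g/mm^2


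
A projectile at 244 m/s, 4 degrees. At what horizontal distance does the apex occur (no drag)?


R = v0^2*sin(2*theta)/g = 244^2*sin(2*4°)/9.81 = 844.629 m
apex_dist = R/2 = 844.629/2 = 422.3 m

422.3 m


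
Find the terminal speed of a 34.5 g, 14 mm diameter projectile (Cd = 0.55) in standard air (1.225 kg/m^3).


A = pi*(d/2)^2 = pi*(14/2000)^2 = 1.53938e-04 m^2
vt = sqrt(2mg/(Cd*rho*A)) = sqrt(2*0.0345*9.81/(0.55 * 1.225 * 1.53938e-04)) = 80.79 m/s

80.79 m/s


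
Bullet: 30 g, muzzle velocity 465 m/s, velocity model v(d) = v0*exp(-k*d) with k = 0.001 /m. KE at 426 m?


v = v0*exp(-k*d) = 465*exp(-0.001*426) = 303.699 m/s
E = 0.5*m*v^2 = 0.5*0.03*303.699^2 = 1383 J

1383 J


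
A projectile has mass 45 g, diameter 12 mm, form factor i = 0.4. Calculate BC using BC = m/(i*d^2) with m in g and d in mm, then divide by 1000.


BC = m/(i*d^2*1000) = 45/(0.4 * 12^2 * 1000) = 0.0007813

0.0007813


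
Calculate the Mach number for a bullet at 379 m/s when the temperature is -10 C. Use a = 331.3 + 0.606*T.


a = 331.3 + 0.606*(-10) = 325.24 m/s
M = v/a = 379/325.24 = 1.165

1.165


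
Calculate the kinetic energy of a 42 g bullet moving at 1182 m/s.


E = 0.5*m*v^2 = 0.5*0.042*1182^2 = 29340 J

29340 J


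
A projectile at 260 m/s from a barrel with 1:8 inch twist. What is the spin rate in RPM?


twist_m = 8*0.0254 = 0.2032 m
spin = v/twist = 260/0.2032 = 1279.528 rev/s
RPM = spin*60 = 1279.528*60 ≈ 76772 RPM

76772 RPM


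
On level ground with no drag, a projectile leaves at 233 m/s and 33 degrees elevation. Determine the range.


R = v0^2 * sin(2*theta) / g = 233^2 * sin(2*33°) / 9.81 = 5056 m

5056 m


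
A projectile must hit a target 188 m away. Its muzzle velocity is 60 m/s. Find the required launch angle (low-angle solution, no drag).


sin(2*theta) = R*g/v0^2 = 188*9.81/60^2 = 0.5123, theta = arcsin(0.5123)/2 = 15.41°

15.41 degrees


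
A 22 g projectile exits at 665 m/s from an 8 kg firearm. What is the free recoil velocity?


v_recoil = m_p * v_p / m_gun = 0.022 * 665 / 8 = 1.829 m/s

1.829 m/s


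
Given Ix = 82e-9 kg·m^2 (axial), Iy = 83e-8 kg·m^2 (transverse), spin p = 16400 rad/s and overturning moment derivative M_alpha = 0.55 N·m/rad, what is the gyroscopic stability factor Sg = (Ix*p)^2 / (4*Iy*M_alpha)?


Sg = Ix^2 * p^2 / (4 * Iy * M_alpha) = (82e-9)^2 * 16400^2 / (4 * 83e-8 * 0.55) = 0.9904

0.9904


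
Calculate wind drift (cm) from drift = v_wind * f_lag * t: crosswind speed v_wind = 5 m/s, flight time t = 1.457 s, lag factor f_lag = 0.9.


drift = v_wind * lag * t = 5 * 0.9 * 1.457 = 6.5565 m ≈ 655.7 cm

655.7 cm


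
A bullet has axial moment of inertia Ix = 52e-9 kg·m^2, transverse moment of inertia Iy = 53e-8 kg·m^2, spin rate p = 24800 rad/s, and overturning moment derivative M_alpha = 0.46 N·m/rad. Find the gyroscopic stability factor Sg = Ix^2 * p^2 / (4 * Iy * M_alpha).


Sg = Ix^2 * p^2 / (4 * Iy * M_alpha) = (52e-9)^2 * 24800^2 / (4 * 53e-8 * 0.46) = 1.705

1.705


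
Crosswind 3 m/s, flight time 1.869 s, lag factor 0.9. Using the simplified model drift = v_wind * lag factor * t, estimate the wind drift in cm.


drift = v_wind * lag * t = 3 * 0.9 * 1.869 = 5.0463 m ≈ 504.6 cm

504.6 cm


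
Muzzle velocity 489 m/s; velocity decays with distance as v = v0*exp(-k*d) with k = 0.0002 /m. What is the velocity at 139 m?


v = v0*exp(-k*d) = 489*exp(-0.0002*139) = 475.6 m/s

475.6 m/s


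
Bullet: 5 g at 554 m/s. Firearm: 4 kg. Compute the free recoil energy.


v_r = m_p*v_p/m_gun = 0.005*554/4 = 0.6925 m/s, E_r = 0.5*m_gun*v_r^2 = 0.5*4*0.6925^2 = 0.9591 J

0.9591 J


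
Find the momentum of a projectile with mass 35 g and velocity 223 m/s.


p = m*v = 0.035*223 = 7.805 kg·m/s

7.805 kg·m/s


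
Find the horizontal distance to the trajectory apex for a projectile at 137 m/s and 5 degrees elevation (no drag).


R = v0^2*sin(2*theta)/g = 137^2*sin(2*5°)/9.81 = 332.233 m
apex_dist = R/2 = 332.233/2 = 166.1 m

166.1 m


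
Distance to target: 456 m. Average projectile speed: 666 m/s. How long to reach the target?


t = d/v = 456/666 = 0.6847 s

0.6847 s


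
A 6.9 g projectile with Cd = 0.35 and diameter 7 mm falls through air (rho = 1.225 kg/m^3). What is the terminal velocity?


A = pi*(d/2)^2 = pi*(7/2000)^2 = 3.84845e-05 m^2
vt = sqrt(2mg/(Cd*rho*A)) = sqrt(2*0.0069*9.81/(0.35 * 1.225 * 3.84845e-05)) = 90.58 m/s

90.58 m/s


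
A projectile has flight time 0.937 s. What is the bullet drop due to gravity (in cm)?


drop = 0.5*g*t^2 = 0.5*9.81*0.937^2 = 4.30644 m ≈ 430.6 cm

430.6 cm


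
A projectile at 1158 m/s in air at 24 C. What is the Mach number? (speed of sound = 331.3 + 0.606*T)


a = 331.3 + 0.606*(24) = 345.844 m/s
M = v/a = 1158/345.844 = 3.348

3.348


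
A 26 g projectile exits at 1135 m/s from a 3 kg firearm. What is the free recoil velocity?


v_recoil = m_p * v_p / m_gun = 0.026 * 1135 / 3 = 9.837 m/s

9.837 m/s


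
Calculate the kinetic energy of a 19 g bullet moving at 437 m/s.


E = 0.5*m*v^2 = 0.5*0.019*437^2 = 1814 J

1814 J


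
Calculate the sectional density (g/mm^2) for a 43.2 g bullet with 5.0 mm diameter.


SD = m/d^2 = 43.2/5.0^2 = 1.728 g/mm^2

1.728 g/mm^2


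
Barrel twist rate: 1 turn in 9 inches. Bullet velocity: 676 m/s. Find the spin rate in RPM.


twist_m = 9*0.0254 = 0.2286 m
spin = v/twist = 676/0.2286 = 2957.13 rev/s
RPM = spin*60 = 2957.13*60 ≈ 177428 RPM

177428 RPM


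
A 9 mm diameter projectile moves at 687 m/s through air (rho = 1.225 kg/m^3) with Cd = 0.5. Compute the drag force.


A = pi*(d/2)^2 = pi*(9/2000)^2 = 6.36173e-05 m^2
Fd = 0.5*Cd*rho*A*v^2 = 0.5*0.5*1.225*6.36173e-05*687^2 = 9.195 N

9.195 N


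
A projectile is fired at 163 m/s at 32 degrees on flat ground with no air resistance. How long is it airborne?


T = 2*v0*sin(theta)/g = 2*163*sin(32°)/9.81 = 17.61 s

17.61 s


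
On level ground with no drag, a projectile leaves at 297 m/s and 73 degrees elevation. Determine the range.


R = v0^2 * sin(2*theta) / g = 297^2 * sin(2*73°) / 9.81 = 5028 m

5028 m


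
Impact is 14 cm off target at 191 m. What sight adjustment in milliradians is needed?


1 mrad subtends 1 cm per 10 m of range, so adj = error_cm / (dist_m / 10) = 14 / (191/10) = 0.733 mrad

0.733 mrad


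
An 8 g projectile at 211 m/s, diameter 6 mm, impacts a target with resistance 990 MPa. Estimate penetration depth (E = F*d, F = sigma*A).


A = pi*(d/2)^2 = pi*(6/2)^2 = 28.2743 mm^2
E = 0.5*m*v^2 = 0.5*0.008*211^2 = 178.084 J
depth = E/(sigma*A) = 178.084 J / (990 MPa * 28.2743 mm^2) = 178.084/(990 * 28.2743) m = 0.00636205 m ≈ 6.362 mm

6.362 mm


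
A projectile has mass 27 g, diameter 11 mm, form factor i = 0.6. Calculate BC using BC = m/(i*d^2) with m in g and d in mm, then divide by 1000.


BC = m/(i*d^2*1000) = 27/(0.6 * 11^2 * 1000) = 0.0003719

0.0003719


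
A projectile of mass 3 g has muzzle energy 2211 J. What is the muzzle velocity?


v = sqrt(2*E/m) = sqrt(2*2211/0.003) = 1214 m/s

1214 m/s


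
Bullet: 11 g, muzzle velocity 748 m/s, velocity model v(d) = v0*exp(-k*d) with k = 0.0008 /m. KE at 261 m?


v = v0*exp(-k*d) = 748*exp(-0.0008*261) = 607.045 m/s
E = 0.5*m*v^2 = 0.5*0.011*607.045^2 = 2027 J

2027 J
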